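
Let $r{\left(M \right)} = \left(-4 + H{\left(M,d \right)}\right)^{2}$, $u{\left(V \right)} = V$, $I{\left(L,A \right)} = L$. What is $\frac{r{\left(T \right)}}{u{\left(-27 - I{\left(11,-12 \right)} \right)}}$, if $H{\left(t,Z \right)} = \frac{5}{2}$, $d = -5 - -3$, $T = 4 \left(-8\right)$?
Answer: $- \frac{9}{152} \approx -0.059211$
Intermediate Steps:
$T = -32$
$d = -2$ ($d = -5 + 3 = -2$)
$H{\left(t,Z \right)} = \frac{5}{2}$ ($H{\left(t,Z \right)} = 5 \cdot \frac{1}{2} = \frac{5}{2}$)
$r{\left(M \right)} = \frac{9}{4}$ ($r{\left(M \right)} = \left(-4 + \frac{5}{2}\right)^{2} = \left(- \frac{3}{2}\right)^{2} = \frac{9}{4}$)
$\frac{r{\left(T \right)}}{u{\left(-27 - I{\left(11,-12 \right)} \right)}} = \frac{9}{4 \left(-27 - 11\right)} = \frac{9}{4 \left(-38\right)} = \frac{9}{4} \left(- \frac{1}{38}\right) = - \frac{9}{152}$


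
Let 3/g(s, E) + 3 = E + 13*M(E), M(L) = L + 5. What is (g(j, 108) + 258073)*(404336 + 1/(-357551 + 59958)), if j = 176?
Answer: 48877887052755620535/468411382 ≈ 1.0435e+11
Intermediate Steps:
M(L) = 5 + L
g(s, E) = 3/(62 + 14*E) (g(s, E) = 3/(-3 + (E + 13*(5 + E))) = 3/(-3 + (E + (65 + 13*E))) = 3/(-3 + (65 + 14*E)) = 3/(62 + 14*E))
(g(j, 108) + 258073)*(404336 + 1/(-357551 + 59958)) = (3/(2*(31 + 7*108)) + 258073)*(404336 + 1/(-357551 + 59958)) = (3/(2*(31 + 756)) + 258073)*(404336 + 1/(-297593)) = ((3/2)/787 + 258073)*(404336 - 1/297593) = ((3/2)*(1/787) + 258073)*(120327563247/297593) = (3/1574 + 258073)*(120327563247/297593) = (406206905/1574)*(120327563247/297593) = 48877887052755620535/468411382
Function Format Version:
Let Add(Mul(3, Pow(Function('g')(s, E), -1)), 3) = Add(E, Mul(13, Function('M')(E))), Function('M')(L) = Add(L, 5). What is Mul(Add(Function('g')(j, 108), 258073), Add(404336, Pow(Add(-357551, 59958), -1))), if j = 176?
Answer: Rational(48877887052755620535, 468411382) ≈ 1.0435e+11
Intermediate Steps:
Function('M')(L) = Add(5, L)
Function('g')(s, E) = Mul(3, Pow(Add(62, Mul(14, E)), -1)) (Function('g')(s, E) = Mul(3, Pow(Add(-3, Add(E, Mul(13, Add(5, E)))), -1)) = Mul(3, Pow(Add(-3, Add(E, Add(65, Mul(13, E)))), -1)) = Mul(3, Pow(Add(-3, Add(65, Mul(14, E))), -1)) = Mul(3, Pow(Add(62, Mul(14, E)), -1)))
Mul(Add(Function('g')(j, 108), 258073), Add(404336, Pow(Add(-357551, 59958), -1))) = Mul(Add(Mul(Rational(3, 2), Pow(Add(31, Mul(7, 108)), -1)), 258073), Add(404336, Pow(Add(-357551, 59958), -1))) = Mul(Add(Mul(Rational(3, 2), Pow(Add(31, 756), -1)), 258073), Add(404336, Pow(-297593, -1))) = Mul(Add(Mul(Rational(3, 2), Pow(787, -1)), 258073), Add(404336, Rational(-1, 297593))) = Mul(Add(Mul(Rational(3, 2), Rational(1, 787)), 258073), Rational(120327563247, 297593)) = Mul(Add(Rational(3, 1574), 258073), Rational(120327563247, 297593)) = Mul(Rational(406206905, 1574), Rational(120327563247, 297593)) = Rational(48877887052755620535, 468411382)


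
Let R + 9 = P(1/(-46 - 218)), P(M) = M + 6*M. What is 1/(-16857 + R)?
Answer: -264/4452631 ≈ -5.9291e-5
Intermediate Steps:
P(M) = 7*M
R = -2383/264 (R = -9 + 7/(-46 - 218) = -9 + 7/(-264) = -9 + 7*(-1/264) = -9 - 7/264 = -2383/264 ≈ -9.0265)
1/(-16857 + R) = 1/(-16857 - 2383/264) = 1/(-4452631/264) = -264/4452631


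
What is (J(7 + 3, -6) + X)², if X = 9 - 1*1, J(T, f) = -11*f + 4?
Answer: 6084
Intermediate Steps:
J(T, f) = 4 - 11*f
X = 8 (X = 9 - 1 = 8)
(J(7 + 3, -6) + X)² = ((4 - 11*(-6)) + 8)² = ((4 + 66) + 8)² = (70 + 8)² = 78² = 6084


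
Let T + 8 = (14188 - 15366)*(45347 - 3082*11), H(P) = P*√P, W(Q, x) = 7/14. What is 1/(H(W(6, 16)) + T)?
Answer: -107857744/1454161617596191 - 2*√2/1454161617596191 ≈ -7.4172e-8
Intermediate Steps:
W(Q, x) = ½ (W(Q, x) = 7*(1/14) = ½)
H(P) = P^(3/2)
T = -13482218 (T = -8 + (14188 - 15366)*(45347 - 3082*11) = -8 - 1178*(45347 - 33902) = -8 - 1178*11445 = -8 - 13482210 = -13482218)
1/(H(W(6, 16)) + T) = 1/((½)^(3/2) - 13482218) = 1/(√2/4 - 13482218) = 1/(-13482218 + √2/4)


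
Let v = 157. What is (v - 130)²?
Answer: 729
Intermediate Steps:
(v - 130)² = (157 - 130)² = 27² = 729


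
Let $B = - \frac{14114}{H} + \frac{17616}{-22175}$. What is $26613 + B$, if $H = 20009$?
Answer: $\frac{11807511332981}{443699575} \approx 26612.0$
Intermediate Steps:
$B = - \frac{665456494}{443699575}$ ($B = - \frac{14114}{20009} + \frac{17616}{-22175} = \left(-14114\right) \frac{1}{20009} + 17616 \left(- \frac{1}{22175}\right) = - \frac{14114}{20009} - \frac{17616}{22175} = - \frac{665456494}{443699575} \approx -1.4998$)
$26613 + B = 26613 - \frac{665456494}{443699575} = \frac{11807511332981}{443699575}$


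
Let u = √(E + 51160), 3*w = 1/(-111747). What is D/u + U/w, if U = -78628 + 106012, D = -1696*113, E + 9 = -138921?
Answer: -9180239544 + 95824*I*√87770/43885 ≈ -9.1802e+9 + 646.89*I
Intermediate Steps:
E = -138930 (E = -9 - 138921 = -138930)
D = -191648
w = -1/335241 (w = (⅓)/(-111747) = (⅓)*(-1/111747) = -1/335241 ≈ -2.9829e-6)
u = I*√87770 (u = √(-138930 + 51160) = √(-87770) = I*√87770 ≈ 296.26*I)
U = 27384
D/u + U/w = -191648*(-I*√87770/87770) + 27384/(-1/335241) = -(-95824)*I*√87770/43885 + 27384*(-335241) = 95824*I*√87770/43885 - 9180239544 = -9180239544 + 95824*I*√87770/43885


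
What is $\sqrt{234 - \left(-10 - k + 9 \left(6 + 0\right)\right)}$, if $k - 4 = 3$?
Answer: $\sqrt{197} \approx 14.036$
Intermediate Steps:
$k = 7$ ($k = 4 + 3 = 7$)
$\sqrt{234 - \left(-10 - k + 9 \left(6 + 0\right)\right)} = \sqrt{234 + \left(\left(\left(4 + 6\right) + 7\right) - 9 \left(6 + 0\right)\right)} = \sqrt{234 + \left(\left(10 + 7\right) - 54\right)} = \sqrt{234 + \left(17 - 54\right)} = \sqrt{234 - 37} = \sqrt{197}$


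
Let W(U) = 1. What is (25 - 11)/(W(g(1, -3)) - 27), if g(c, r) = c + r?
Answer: -7/13 ≈ -0.53846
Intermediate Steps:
(25 - 11)/(W(g(1, -3)) - 27) = (25 - 11)/(1 - 27) = 14/(-26) = -1/26*14 = -7/13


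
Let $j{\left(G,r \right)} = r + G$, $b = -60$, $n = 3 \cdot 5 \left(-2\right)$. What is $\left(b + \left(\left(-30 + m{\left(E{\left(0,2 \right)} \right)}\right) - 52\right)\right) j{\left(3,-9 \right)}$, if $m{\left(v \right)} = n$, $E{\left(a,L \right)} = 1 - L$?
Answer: $1032$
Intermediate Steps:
$n = -30$ ($n = 15 \left(-2\right) = -30$)
$m{\left(v \right)} = -30$
$j{\left(G,r \right)} = G + r$
$\left(b + \left(\left(-30 + m{\left(E{\left(0,2 \right)} \right)}\right) - 52\right)\right) j{\left(3,-9 \right)} = \left(-60 - 112\right) \left(3 - 9\right) = \left(-60 - 112\right) \left(-6\right) = \left(-172\right) \left(-6\right) = 1032$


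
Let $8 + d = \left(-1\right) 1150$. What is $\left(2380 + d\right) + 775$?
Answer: $1997$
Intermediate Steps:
$d = -1158$ ($d = -8 - 1150 = -1158$)
$\left(2380 + d\right) + 775 = \left(2380 - 1158\right) + 775 = 1222 + 775 = 1997$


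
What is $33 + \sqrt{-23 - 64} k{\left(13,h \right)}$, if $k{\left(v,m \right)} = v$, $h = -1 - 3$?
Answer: $33 + 13 i \sqrt{87} \approx 33.0 + 121.26 i$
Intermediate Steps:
$h = -4$
$33 + \sqrt{-23 - 64} k{\left(13,h \right)} = 33 + \sqrt{-23 - 64} \cdot 13 = 33 + \sqrt{-87} \cdot 13 = 33 + i \sqrt{87} \cdot 13 = 33 + 13 i \sqrt{87}$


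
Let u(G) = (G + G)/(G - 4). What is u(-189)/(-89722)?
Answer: -189/8658173 ≈ -2.1829e-5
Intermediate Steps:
u(G) = 2*G/(-4 + G) (u(G) = (2*G)/(-4 + G) = 2*G/(-4 + G))
u(-189)/(-89722) = (2*(-189)/(-4 - 189))/(-89722) = (2*(-189)/(-193))*(-1/89722) = (2*(-189)*(-1/193))*(-1/89722) = (378/193)*(-1/89722) = -189/8658173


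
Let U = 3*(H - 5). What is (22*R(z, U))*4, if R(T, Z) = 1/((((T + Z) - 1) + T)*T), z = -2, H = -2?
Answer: 22/13 ≈ 1.6923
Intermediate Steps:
U = -21 (U = 3*(-2 - 5) = 3*(-7) = -21)
R(T, Z) = 1/(T*(-1 + Z + 2*T)) (R(T, Z) = 1/(((-1 + T + Z) + T)*T) = 1/((-1 + Z + 2*T)*T) = 1/(T*(-1 + Z + 2*T)))
(22*R(z, U))*4 = (22*(1/((-2)*(-1 - 21 + 2*(-2)))))*4 = (22*(-1/(2*(-1 - 21 - 4))))*4 = (22*(-1/2/(-26)))*4 = (22*(-1/2*(-1/26)))*4 = (22*(1/52))*4 = (11/26)*4 = 22/13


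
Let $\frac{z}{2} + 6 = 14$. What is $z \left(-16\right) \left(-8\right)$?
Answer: $2048$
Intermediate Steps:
$z = 16$ ($z = -12 + 2 \cdot 14 = -12 + 28 = 16$)
$z \left(-16\right) \left(-8\right) = 16 \left(-16\right) \left(-8\right) = \left(-256\right) \left(-8\right) = 2048$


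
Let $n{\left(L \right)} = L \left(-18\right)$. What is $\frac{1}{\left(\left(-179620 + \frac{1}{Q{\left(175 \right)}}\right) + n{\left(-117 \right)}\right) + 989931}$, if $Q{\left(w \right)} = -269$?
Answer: $\frac{269}{218540172} \approx 1.2309 \cdot 10^{-6}$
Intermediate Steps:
$n{\left(L \right)} = - 18 L$
$\frac{1}{\left(\left(-179620 + \frac{1}{Q{\left(175 \right)}}\right) + n{\left(-117 \right)}\right) + 989931} = \frac{1}{\left(\left(-179620 + \frac{1}{-269}\right) - -2106\right) + 989931} = \frac{1}{\left(\left(-179620 - \frac{1}{269}\right) + 2106\right) + 989931} = \frac{1}{\left(- \frac{48317781}{269} + 2106\right) + 989931} = \frac{1}{- \frac{47751267}{269} + 989931} = \frac{1}{\frac{218540172}{269}} = \frac{269}{218540172}$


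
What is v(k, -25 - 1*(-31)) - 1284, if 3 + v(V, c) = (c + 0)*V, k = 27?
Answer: -1125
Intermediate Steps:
v(V, c) = -3 + V*c (v(V, c) = -3 + (c + 0)*V = -3 + c*V = -3 + V*c)
v(k, -25 - 1*(-31)) - 1284 = (-3 + 27*(-25 - 1*(-31))) - 1284 = (-3 + 27*(-25 + 31)) - 1284 = (-3 + 27*6) - 1284 = (-3 + 162) - 1284 = 159 - 1284 = -1125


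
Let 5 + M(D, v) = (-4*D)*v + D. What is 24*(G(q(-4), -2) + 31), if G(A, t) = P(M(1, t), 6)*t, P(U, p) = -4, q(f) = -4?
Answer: 936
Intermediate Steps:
M(D, v) = -5 + D - 4*D*v (M(D, v) = -5 + ((-4*D)*v + D) = -5 + (-4*D*v + D) = -5 + (D - 4*D*v) = -5 + D - 4*D*v)
G(A, t) = -4*t
24*(G(q(-4), -2) + 31) = 24*(-4*(-2) + 31) = 24*(8 + 31) = 24*39 = 936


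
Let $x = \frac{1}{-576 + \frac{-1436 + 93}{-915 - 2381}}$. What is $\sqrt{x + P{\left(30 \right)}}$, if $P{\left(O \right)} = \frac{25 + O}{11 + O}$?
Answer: $\frac{\sqrt{8105661014317167}}{77783273} \approx 1.1575$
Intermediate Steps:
$P{\left(O \right)} = \frac{25 + O}{11 + O}$
$x = - \frac{3296}{1897153}$ ($x = \frac{1}{-576 - \frac{1343}{-3296}} = \frac{1}{-576 - - \frac{1343}{3296}} = \frac{1}{-576 + \frac{1343}{3296}} = \frac{1}{- \frac{1897153}{3296}} = - \frac{3296}{1897153} \approx -0.0017373$)
$\sqrt{x + P{\left(30 \right)}} = \sqrt{- \frac{3296}{1897153} + \frac{25 + 30}{11 + 30}} = \sqrt{- \frac{3296}{1897153} + \frac{1}{41} \cdot 55} = \sqrt{- \frac{3296}{1897153} + \frac{55}{41}} = \sqrt{\frac{104208279}{77783273}} = \frac{\sqrt{8105661014317167}}{77783273}$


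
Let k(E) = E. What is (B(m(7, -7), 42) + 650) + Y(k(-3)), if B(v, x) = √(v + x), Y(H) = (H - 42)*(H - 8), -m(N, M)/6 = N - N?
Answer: 1145 + √42 ≈ 1151.5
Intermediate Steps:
m(N, M) = 0 (m(N, M) = -6*(N - N) = -6*0 = 0)
Y(H) = (-42 + H)*(-8 + H)
(B(m(7, -7), 42) + 650) + Y(k(-3)) = (√(0 + 42) + 650) + (336 + (-3)² - 50*(-3)) = (√42 + 650) + (336 + 9 + 150) = (650 + √42) + 495 = 1145 + √42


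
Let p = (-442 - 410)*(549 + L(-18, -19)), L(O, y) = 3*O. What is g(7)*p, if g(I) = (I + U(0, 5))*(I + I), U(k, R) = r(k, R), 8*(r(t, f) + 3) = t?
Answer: -23617440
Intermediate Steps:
r(t, f) = -3 + t/8
U(k, R) = -3 + k/8
g(I) = 2*I*(-3 + I) (g(I) = (I + (-3 + (1/8)*0))*(I + I) = (I + (-3 + 0))*(2*I) = (I - 3)*(2*I) = (-3 + I)*(2*I) = 2*I*(-3 + I))
p = -421740 (p = (-442 - 410)*(549 + 3*(-18)) = -852*(549 - 54) = -852*495 = -421740)
g(7)*p = (2*7*(-3 + 7))*(-421740) = (2*7*4)*(-421740) = 56*(-421740) = -23617440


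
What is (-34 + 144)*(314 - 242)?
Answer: 7920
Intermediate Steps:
(-34 + 144)*(314 - 242) = 110*72 = 7920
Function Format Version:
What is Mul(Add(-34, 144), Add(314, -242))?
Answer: 7920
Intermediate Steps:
Mul(Add(-34, 144), Add(314, -242)) = Mul(110, 72) = 7920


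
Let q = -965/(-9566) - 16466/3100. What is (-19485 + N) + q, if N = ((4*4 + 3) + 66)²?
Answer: -45464989782/3706825 ≈ -12265.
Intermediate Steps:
N = 7225 (N = ((16 + 3) + 66)² = (19 + 66)² = 85² = 7225)
q = -19315282/3706825 (q = -965*(-1/9566) - 16466*1/3100 = 965/9566 - 8233/1550 = -19315282/3706825 ≈ -5.2107)
(-19485 + N) + q = (-19485 + 7225) - 19315282/3706825 = -12260 - 19315282/3706825 = -45464989782/3706825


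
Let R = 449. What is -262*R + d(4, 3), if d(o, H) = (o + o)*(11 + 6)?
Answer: -117502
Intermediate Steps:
d(o, H) = 34*o (d(o, H) = (2*o)*17 = 34*o)
-262*R + d(4, 3) = -262*449 + 34*4 = -117638 + 136 = -117502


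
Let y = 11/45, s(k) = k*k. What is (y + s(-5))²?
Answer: 1290496/2025 ≈ 637.28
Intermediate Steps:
s(k) = k²
y = 11/45 (y = 11*(1/45) = 11/45 ≈ 0.24444)
(y + s(-5))² = (11/45 + (-5)²)² = (11/45 + 25)² = (1136/45)² = 1290496/2025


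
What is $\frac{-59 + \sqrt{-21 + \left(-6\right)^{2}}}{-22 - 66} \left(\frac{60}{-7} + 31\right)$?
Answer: $\frac{9263}{616} - \frac{157 \sqrt{15}}{616} \approx 14.05$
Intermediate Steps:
$\frac{-59 + \sqrt{-21 + \left(-6\right)^{2}}}{-22 - 66} \left(\frac{60}{-7} + 31\right) = \frac{-59 + \sqrt{-21 + 36}}{-88} \left(60 \left(- \frac{1}{7}\right) + 31\right) = \left(-59 + \sqrt{15}\right) \left(- \frac{1}{88}\right) \left(- \frac{60}{7} + 31\right) = \left(\frac{59}{88} - \frac{\sqrt{15}}{88}\right) \frac{157}{7} = \frac{9263}{616} - \frac{157 \sqrt{15}}{616}$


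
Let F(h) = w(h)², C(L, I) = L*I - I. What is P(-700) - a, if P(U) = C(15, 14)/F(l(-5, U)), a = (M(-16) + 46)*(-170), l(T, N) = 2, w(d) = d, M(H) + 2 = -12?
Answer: 5489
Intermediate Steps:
M(H) = -14 (M(H) = -2 - 12 = -14)
C(L, I) = -I + I*L (C(L, I) = I*L - I = -I + I*L)
F(h) = h²
a = -5440 (a = (-14 + 46)*(-170) = 32*(-170) = -5440)
P(U) = 49 (P(U) = (14*(-1 + 15))/(2²) = (14*14)/4 = 196*(¼) = 49)
P(-700) - a = 49 - 1*(-5440) = 49 + 5440 = 5489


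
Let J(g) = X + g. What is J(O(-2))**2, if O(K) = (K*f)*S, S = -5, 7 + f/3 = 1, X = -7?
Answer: 34969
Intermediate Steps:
f = -18 (f = -21 + 3*1 = -21 + 3 = -18)
O(K) = 90*K (O(K) = (K*(-18))*(-5) = -18*K*(-5) = 90*K)
J(g) = -7 + g
J(O(-2))**2 = (-7 + 90*(-2))**2 = (-7 - 180)**2 = (-187)**2 = 34969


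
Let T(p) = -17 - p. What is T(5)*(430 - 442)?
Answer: 264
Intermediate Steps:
T(5)*(430 - 442) = (-17 - 1*5)*(430 - 442) = (-17 - 5)*(-12) = -22*(-12) = 264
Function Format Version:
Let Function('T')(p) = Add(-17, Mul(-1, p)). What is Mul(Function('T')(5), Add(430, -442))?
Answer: 264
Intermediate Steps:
Mul(Function('T')(5), Add(430, -442)) = Mul(Add(-17, Mul(-1, 5)), Add(430, -442)) = Mul(Add(-17, -5), -12) = Mul(-22, -12) = 264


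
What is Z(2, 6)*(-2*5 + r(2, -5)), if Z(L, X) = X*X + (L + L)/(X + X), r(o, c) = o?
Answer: -872/3 ≈ -290.67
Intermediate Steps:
Z(L, X) = X² + L/X (Z(L, X) = X² + (2*L)/((2*X)) = X² + (2*L)*(1/(2*X)) = X² + L/X)
Z(2, 6)*(-2*5 + r(2, -5)) = ((2 + 6³)/6)*(-2*5 + 2) = ((2 + 216)/6)*(-10 + 2) = ((⅙)*218)*(-8) = (109/3)*(-8) = -872/3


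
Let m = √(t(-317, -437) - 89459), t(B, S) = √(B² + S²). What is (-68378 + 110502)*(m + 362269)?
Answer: 15260219356 + 42124*√(-89459 + √291458) ≈ 1.526e+10 + 1.2561e+7*I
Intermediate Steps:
m = √(-89459 + √291458) (m = √(√((-317)² + (-437)²) - 89459) = √(√(100489 + 190969) - 89459) = √(√291458 - 89459) = √(-89459 + √291458) ≈ 298.19*I)
(-68378 + 110502)*(m + 362269) = (-68378 + 110502)*(√(-89459 + √291458) + 362269) = 42124*(362269 + √(-89459 + √291458)) = 15260219356 + 42124*√(-89459 + √291458)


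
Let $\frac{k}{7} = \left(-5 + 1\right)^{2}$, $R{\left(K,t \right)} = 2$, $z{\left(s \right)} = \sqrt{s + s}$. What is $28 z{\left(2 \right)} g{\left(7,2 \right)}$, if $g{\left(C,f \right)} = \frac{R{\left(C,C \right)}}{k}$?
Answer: $1$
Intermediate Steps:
$z{\left(s \right)} = \sqrt{2} \sqrt{s}$ ($z{\left(s \right)} = \sqrt{2 s} = \sqrt{2} \sqrt{s}$)
$k = 112$ ($k = 7 \left(-5 + 1\right)^{2} = 7 \left(-4\right)^{2} = 7 \cdot 16 = 112$)
$g{\left(C,f \right)} = \frac{1}{56}$ ($g{\left(C,f \right)} = \frac{2}{112} = 2 \cdot \frac{1}{112} = \frac{1}{56}$)
$28 z{\left(2 \right)} g{\left(7,2 \right)} = 28 \sqrt{2} \sqrt{2} \cdot \frac{1}{56} = 28 \cdot 2 \cdot \frac{1}{56} = 56 \cdot \frac{1}{56} = 1$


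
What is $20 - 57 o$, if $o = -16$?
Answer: $932$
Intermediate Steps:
$20 - 57 o = 20 - -912 = 20 + 912 = 932$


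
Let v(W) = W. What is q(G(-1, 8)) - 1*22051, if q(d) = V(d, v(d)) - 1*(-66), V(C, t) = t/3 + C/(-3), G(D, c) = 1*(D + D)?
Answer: -21985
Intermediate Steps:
G(D, c) = 2*D (G(D, c) = 1*(2*D) = 2*D)
V(C, t) = -C/3 + t/3 (V(C, t) = t*(1/3) + C*(-1/3) = t/3 - C/3 = -C/3 + t/3)
q(d) = 66 (q(d) = (-d/3 + d/3) - 1*(-66) = 0 + 66 = 66)
q(G(-1, 8)) - 1*22051 = 66 - 1*22051 = 66 - 22051 = -21985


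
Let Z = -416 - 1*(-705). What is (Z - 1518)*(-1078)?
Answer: 1324862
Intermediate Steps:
Z = 289 (Z = -416 + 705 = 289)
(Z - 1518)*(-1078) = (289 - 1518)*(-1078) = -1229*(-1078) = 1324862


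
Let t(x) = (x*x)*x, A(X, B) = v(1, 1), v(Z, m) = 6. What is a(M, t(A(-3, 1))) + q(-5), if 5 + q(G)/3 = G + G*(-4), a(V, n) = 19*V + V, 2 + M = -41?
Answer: -830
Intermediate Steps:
M = -43 (M = -2 - 41 = -43)
A(X, B) = 6
t(x) = x**3 (t(x) = x**2*x = x**3)
a(V, n) = 20*V
q(G) = -15 - 9*G (q(G) = -15 + 3*(G + G*(-4)) = -15 + 3*(G - 4*G) = -15 + 3*(-3*G) = -15 - 9*G)
a(M, t(A(-3, 1))) + q(-5) = 20*(-43) + (-15 - 9*(-5)) = -860 + (-15 + 45) = -860 + 30 = -830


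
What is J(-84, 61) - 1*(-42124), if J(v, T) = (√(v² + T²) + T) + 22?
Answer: 42207 + √10777 ≈ 42311.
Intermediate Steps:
J(v, T) = 22 + T + √(T² + v²) (J(v, T) = (√(T² + v²) + T) + 22 = (T + √(T² + v²)) + 22 = 22 + T + √(T² + v²))
J(-84, 61) - 1*(-42124) = (22 + 61 + √(61² + (-84)²)) - 1*(-42124) = (22 + 61 + √(3721 + 7056)) + 42124 = (22 + 61 + √10777) + 42124 = (83 + √10777) + 42124 = 42207 + √10777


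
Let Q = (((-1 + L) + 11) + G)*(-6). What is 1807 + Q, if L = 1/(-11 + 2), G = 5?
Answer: 5153/3 ≈ 1717.7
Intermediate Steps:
L = -⅑ (L = 1/(-9) = -⅑ ≈ -0.11111)
Q = -268/3 (Q = (((-1 - ⅑) + 11) + 5)*(-6) = ((-10/9 + 11) + 5)*(-6) = (89/9 + 5)*(-6) = (134/9)*(-6) = -268/3 ≈ -89.333)
1807 + Q = 1807 - 268/3 = 5153/3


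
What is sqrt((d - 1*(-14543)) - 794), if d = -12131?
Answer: sqrt(1618) ≈ 40.224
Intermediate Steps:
sqrt((d - 1*(-14543)) - 794) = sqrt((-12131 - 1*(-14543)) - 794) = sqrt((-12131 + 14543) - 794) = sqrt(2412 - 794) = sqrt(1618)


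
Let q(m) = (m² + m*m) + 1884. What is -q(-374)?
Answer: -281636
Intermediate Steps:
q(m) = 1884 + 2*m² (q(m) = (m² + m²) + 1884 = 2*m² + 1884 = 1884 + 2*m²)
-q(-374) = -(1884 + 2*(-374)²) = -(1884 + 2*139876) = -(1884 + 279752) = -1*281636 = -281636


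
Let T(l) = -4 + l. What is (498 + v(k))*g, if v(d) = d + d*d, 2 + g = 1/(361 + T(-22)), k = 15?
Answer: -493722/335 ≈ -1473.8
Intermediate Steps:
g = -669/335 (g = -2 + 1/(361 + (-4 - 22)) = -2 + 1/(361 - 26) = -2 + 1/335 = -669/335 ≈ -1.9970)
v(d) = d + d**2
(498 + v(k))*g = (498 + 15*(1 + 15))*(-669/335) = (498 + 15*16)*(-669/335) = (498 + 240)*(-669/335) = 738*(-669/335) = -493722/335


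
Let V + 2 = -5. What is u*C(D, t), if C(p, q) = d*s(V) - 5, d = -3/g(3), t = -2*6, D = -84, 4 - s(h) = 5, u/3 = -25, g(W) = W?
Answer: 300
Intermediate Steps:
V = -7 (V = -2 - 5 = -7)
u = -75 (u = 3*(-25) = -75)
s(h) = -1 (s(h) = 4 - 1*5 = 4 - 5 = -1)
t = -12
d = -1 (d = -3/3 = -3*⅓ = -1)
C(p, q) = -4 (C(p, q) = -1*(-1) - 5 = 1 - 5 = -4)
u*C(D, t) = -75*(-4) = 300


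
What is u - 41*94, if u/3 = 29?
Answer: -3767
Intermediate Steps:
u = 87 (u = 3*29 = 87)
u - 41*94 = 87 - 41*94 = 87 - 3854 = -3767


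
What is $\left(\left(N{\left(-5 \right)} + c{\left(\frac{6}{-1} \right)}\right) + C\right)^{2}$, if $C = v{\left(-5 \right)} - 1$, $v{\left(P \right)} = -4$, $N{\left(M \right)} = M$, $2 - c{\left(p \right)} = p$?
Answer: $4$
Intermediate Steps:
$c{\left(p \right)} = 2 - p$
$C = -5$ ($C = -4 - 1 = -5$)
$\left(\left(N{\left(-5 \right)} + c{\left(\frac{6}{-1} \right)}\right) + C\right)^{2} = \left(\left(-5 - \left(-2 + \frac{6}{-1}\right)\right) - 5\right)^{2} = \left(\left(-5 - \left(-2 + 6 \left(-1\right)\right)\right) - 5\right)^{2} = \left(\left(-5 + \left(2 - -6\right)\right) - 5\right)^{2} = \left(\left(-5 + \left(2 + 6\right)\right) - 5\right)^{2} = \left(\left(-5 + 8\right) - 5\right)^{2} = \left(3 - 5\right)^{2} = \left(-2\right)^{2} = 4$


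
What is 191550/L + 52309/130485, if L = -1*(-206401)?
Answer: 35791031659/26932234485 ≈ 1.3289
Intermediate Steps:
L = 206401
191550/L + 52309/130485 = 191550/206401 + 52309/130485 = 35791031659/26932234485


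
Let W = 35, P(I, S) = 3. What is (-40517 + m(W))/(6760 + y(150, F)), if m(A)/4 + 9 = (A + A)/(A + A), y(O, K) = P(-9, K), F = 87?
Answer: -40549/6763 ≈ -5.9957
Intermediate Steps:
y(O, K) = 3
m(A) = -32 (m(A) = -36 + 4*((A + A)/(A + A)) = -36 + 4*((2*A)/((2*A))) = -36 + 4*((2*A)*(1/(2*A))) = -36 + 4*1 = -36 + 4 = -32)
(-40517 + m(W))/(6760 + y(150, F)) = (-40517 - 32)/(6760 + 3) = -40549/6763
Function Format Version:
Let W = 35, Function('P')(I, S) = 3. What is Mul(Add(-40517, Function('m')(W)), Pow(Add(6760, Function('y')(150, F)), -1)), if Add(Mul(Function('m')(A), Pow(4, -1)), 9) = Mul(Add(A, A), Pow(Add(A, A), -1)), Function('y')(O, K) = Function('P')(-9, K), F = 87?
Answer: Rational(-40549, 6763) ≈ -5.9957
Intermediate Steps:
Function('y')(O, K) = 3
Function('m')(A) = -32 (Function('m')(A) = Add(-36, Mul(4, Mul(Add(A, A), Pow(Add(A, A), -1)))) = Add(-36, Mul(4, Mul(Mul(2, A), Pow(Mul(2, A), -1)))) = Add(-36, Mul(4, Mul(Mul(2, A), Mul(Rational(1, 2), Pow(A, -1))))) = Add(-36, Mul(4, 1)) = Add(-36, 4) = -32)
Mul(Add(-40517, Function('m')(W)), Pow(Add(6760, Function('y')(150, F)), -1)) = Mul(Add(-40517, -32), Pow(Add(6760, 3), -1)) = Mul(-40549, Pow(6763, -1)) = Mul(-40549, Rational(1, 6763)) = Rational(-40549, 6763)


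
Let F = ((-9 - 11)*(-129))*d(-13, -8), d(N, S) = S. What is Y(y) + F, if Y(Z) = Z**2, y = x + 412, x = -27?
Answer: 127585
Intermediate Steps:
y = 385 (y = -27 + 412 = 385)
F = -20640 (F = ((-9 - 11)*(-129))*(-8) = -20*(-129)*(-8) = 2580*(-8) = -20640)
Y(y) + F = 385**2 - 20640 = 148225 - 20640 = 127585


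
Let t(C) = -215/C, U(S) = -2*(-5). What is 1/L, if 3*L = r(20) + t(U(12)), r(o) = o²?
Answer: 6/757 ≈ 0.0079260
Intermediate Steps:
U(S) = 10
L = 757/6 (L = (20² - 215/10)/3 = (400 - 215*⅒)/3 = (400 - 43/2)/3 = (⅓)*(757/2) = 757/6 ≈ 126.17)
1/L = 1/(757/6) = 6/757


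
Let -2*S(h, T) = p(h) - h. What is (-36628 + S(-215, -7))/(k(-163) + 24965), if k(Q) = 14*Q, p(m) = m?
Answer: -36628/22683 ≈ -1.6148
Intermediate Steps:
S(h, T) = 0 (S(h, T) = -(h - h)/2 = -1/2*0 = 0)
(-36628 + S(-215, -7))/(k(-163) + 24965) = (-36628 + 0)/(14*(-163) + 24965) = -36628/(-2282 + 24965) = -36628/22683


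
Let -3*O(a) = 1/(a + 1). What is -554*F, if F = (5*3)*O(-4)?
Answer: -2770/3 ≈ -923.33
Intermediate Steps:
O(a) = -1/(3*(1 + a)) (O(a) = -1/(3*(a + 1)) = -1/(3*(1 + a)))
F = 5/3 (F = (5*3)*(-1/(3 + 3*(-4))) = 15*(-1/(3 - 12)) = 15*(-1/(-9)) = 15*(-1*(-1/9)) = 15*(1/9) = 5/3 ≈ 1.6667)
-554*F = -554*5/3 = -2770/3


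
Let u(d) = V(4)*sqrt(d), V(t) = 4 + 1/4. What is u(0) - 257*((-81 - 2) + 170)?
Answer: -22359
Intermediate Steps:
V(t) = 17/4 (V(t) = 4 + 1/4 = 17/4)
u(d) = 17*sqrt(d)/4
u(0) - 257*((-81 - 2) + 170) = 17*sqrt(0)/4 - 257*((-81 - 2) + 170) = (17/4)*0 - 257*(-83 + 170) = 0 - 257*87 = 0 - 22359 = -22359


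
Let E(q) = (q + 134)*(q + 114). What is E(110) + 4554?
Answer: 59210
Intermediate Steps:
E(q) = (114 + q)*(134 + q) (E(q) = (134 + q)*(114 + q) = (114 + q)*(134 + q))
E(110) + 4554 = (15276 + 110² + 248*110) + 4554 = (15276 + 12100 + 27280) + 4554 = 54656 + 4554 = 59210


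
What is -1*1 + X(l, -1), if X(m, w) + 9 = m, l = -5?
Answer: -15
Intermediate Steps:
X(m, w) = -9 + m
-1*1 + X(l, -1) = -1*1 + (-9 - 5) = -1 - 14 = -15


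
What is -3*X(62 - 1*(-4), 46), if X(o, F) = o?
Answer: -198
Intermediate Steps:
-3*X(62 - 1*(-4), 46) = -3*(62 - 1*(-4)) = -3*(62 + 4) = -3*66 = -198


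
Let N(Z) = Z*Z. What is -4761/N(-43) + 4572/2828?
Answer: -1252620/1307243 ≈ -0.95821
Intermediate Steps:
N(Z) = Z**2
-4761/N(-43) + 4572/2828 = -4761/((-43)**2) + 4572/2828 = -4761/1849 + 4572*(1/2828) = -4761*1/1849 + 1143/707 = -4761/1849 + 1143/707 = -1252620/1307243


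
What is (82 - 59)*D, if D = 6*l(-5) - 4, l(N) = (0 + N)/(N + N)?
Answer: -23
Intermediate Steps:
l(N) = 1/2 (l(N) = N/((2*N)) = N*(1/(2*N)) = 1/2)
D = -1 (D = 6*(1/2) - 4 = 3 - 4 = -1)
(82 - 59)*D = (82 - 59)*(-1) = 23*(-1) = -23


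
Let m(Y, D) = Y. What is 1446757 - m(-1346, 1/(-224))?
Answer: 1448103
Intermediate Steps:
1446757 - m(-1346, 1/(-224)) = 1446757 - 1*(-1346) = 1446757 + 1346 = 1448103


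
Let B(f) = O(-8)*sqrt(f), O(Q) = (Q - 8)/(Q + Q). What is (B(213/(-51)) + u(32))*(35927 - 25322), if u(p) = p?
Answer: 339360 + 10605*I*sqrt(1207)/17 ≈ 3.3936e+5 + 21673.0*I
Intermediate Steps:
O(Q) = (-8 + Q)/(2*Q) (O(Q) = (-8 + Q)/((2*Q)) = (-8 + Q)*(1/(2*Q)) = (-8 + Q)/(2*Q))
B(f) = sqrt(f) (B(f) = ((1/2)*(-8 - 8)/(-8))*sqrt(f) = ((1/2)*(-1/8)*(-16))*sqrt(f) = 1*sqrt(f) = sqrt(f))
(B(213/(-51)) + u(32))*(35927 - 25322) = (sqrt(213/(-51)) + 32)*(35927 - 25322) = (sqrt(213*(-1/51)) + 32)*10605 = (sqrt(-71/17) + 32)*10605 = (I*sqrt(1207)/17 + 32)*10605 = (32 + I*sqrt(1207)/17)*10605 = 339360 + 10605*I*sqrt(1207)/17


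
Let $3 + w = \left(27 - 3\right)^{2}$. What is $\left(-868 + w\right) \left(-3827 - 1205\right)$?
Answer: $1484440$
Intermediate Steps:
$w = 573$ ($w = -3 + \left(27 - 3\right)^{2} = -3 + 24^{2} = -3 + 576 = 573$)
$\left(-868 + w\right) \left(-3827 - 1205\right) = \left(-868 + 573\right) \left(-3827 - 1205\right) = \left(-295\right) \left(-5032\right) = 1484440$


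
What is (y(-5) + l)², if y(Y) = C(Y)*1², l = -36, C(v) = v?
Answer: 1681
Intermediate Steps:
y(Y) = Y (y(Y) = Y*1² = Y*1 = Y)
(y(-5) + l)² = (-5 - 36)² = (-41)² = 1681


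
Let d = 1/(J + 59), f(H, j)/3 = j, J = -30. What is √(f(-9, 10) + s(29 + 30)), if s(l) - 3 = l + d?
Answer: √77401/29 ≈ 9.5935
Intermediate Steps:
f(H, j) = 3*j
d = 1/29 (d = 1/(-30 + 59) = 1/29 ≈ 0.034483)
s(l) = 88/29 + l (s(l) = 3 + (l + 1/29) = 3 + (1/29 + l) = 88/29 + l)
√(f(-9, 10) + s(29 + 30)) = √(3*10 + (88/29 + (29 + 30))) = √(30 + (88/29 + 59)) = √(30 + 1799/29) = √(2669/29) = √77401/29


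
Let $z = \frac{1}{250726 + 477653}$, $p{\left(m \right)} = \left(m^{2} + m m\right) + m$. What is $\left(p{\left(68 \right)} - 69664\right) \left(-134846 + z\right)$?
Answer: $\frac{1975773296037428}{242793} \approx 8.1377 \cdot 10^{9}$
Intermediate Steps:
$p{\left(m \right)} = m + 2 m^{2}$ ($p{\left(m \right)} = \left(m^{2} + m^{2}\right) + m = 2 m^{2} + m = m + 2 m^{2}$)
$z = \frac{1}{728379} \approx 1.3729 \cdot 10^{-6}$
$\left(p{\left(68 \right)} - 69664\right) \left(-134846 + z\right) = \left(68 \left(1 + 2 \cdot 68\right) - 69664\right) \left(-134846 + \frac{1}{728379}\right) = \left(68 \left(1 + 136\right) - 69664\right) \left(- \frac{98218994633}{728379}\right) = \left(68 \cdot 137 - 69664\right) \left(- \frac{98218994633}{728379}\right) = \left(9316 - 69664\right) \left(- \frac{98218994633}{728379}\right) = \left(-60348\right) \left(- \frac{98218994633}{728379}\right) = \frac{1975773296037428}{242793}$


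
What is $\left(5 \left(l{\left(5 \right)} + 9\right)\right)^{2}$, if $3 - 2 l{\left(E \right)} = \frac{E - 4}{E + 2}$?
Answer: $\frac{133225}{49} \approx 2718.9$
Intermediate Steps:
$l{\left(E \right)} = \frac{3}{2} - \frac{-4 + E}{2 \left(2 + E\right)}$ ($l{\left(E \right)} = \frac{3}{2} - \frac{\left(E - 4\right) \frac{1}{E + 2}}{2} = \frac{3}{2} - \frac{\left(-4 + E\right) \frac{1}{2 + E}}{2} = \frac{3}{2} - \frac{\frac{1}{2 + E} \left(-4 + E\right)}{2} = \frac{3}{2} - \frac{-4 + E}{2 \left(2 + E\right)}$)
$\left(5 \left(l{\left(5 \right)} + 9\right)\right)^{2} = \left(5 \left(\frac{5 + 5}{2 + 5} + 9\right)\right)^{2} = \left(5 \left(\frac{1}{7} \cdot 10 + 9\right)\right)^{2} = \left(5 \left(\frac{10}{7} + 9\right)\right)^{2} = \left(5 \cdot \frac{73}{7}\right)^{2} = \left(\frac{365}{7}\right)^{2} = \frac{133225}{49}$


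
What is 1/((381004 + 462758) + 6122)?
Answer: 1/849884 ≈ 1.1766e-6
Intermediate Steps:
1/((381004 + 462758) + 6122) = 1/(843762 + 6122) = 1/849884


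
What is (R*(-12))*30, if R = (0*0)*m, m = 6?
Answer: 0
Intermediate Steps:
R = 0 (R = (0*0)*6 = 0*6 = 0)
(R*(-12))*30 = (0*(-12))*30 = 0*30 = 0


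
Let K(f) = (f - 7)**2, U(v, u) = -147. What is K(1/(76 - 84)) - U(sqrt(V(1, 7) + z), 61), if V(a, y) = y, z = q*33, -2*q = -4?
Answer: 12657/64 ≈ 197.77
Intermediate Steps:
q = 2 (q = -1/2*(-4) = 2)
z = 66 (z = 2*33 = 66)
K(f) = (-7 + f)**2
K(1/(76 - 84)) - U(sqrt(V(1, 7) + z), 61) = (-7 + 1/(76 - 84))**2 - 1*(-147) = (-7 + 1/(-8))**2 + 147 = (-7 - 1/8)**2 + 147 = (-57/8)**2 + 147 = 3249/64 + 147 = 12657/64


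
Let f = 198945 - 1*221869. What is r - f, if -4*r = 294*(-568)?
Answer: 64672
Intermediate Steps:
r = 41748 (r = -147*(-568)/2 = -¼*(-166992) = 41748)
f = -22924 (f = 198945 - 221869 = -22924)
r - f = 41748 - 1*(-22924) = 41748 + 22924 = 64672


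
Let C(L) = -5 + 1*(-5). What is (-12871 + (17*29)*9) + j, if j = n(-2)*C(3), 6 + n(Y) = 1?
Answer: -8384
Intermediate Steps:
C(L) = -10 (C(L) = -5 - 5 = -10)
n(Y) = -5 (n(Y) = -6 + 1 = -5)
j = 50 (j = -5*(-10) = 50)
(-12871 + (17*29)*9) + j = (-12871 + (17*29)*9) + 50 = (-12871 + 493*9) + 50 = (-12871 + 4437) + 50 = -8434 + 50 = -8384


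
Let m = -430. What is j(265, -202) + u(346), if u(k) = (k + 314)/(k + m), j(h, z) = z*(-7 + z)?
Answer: 295471/7 ≈ 42210.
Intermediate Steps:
u(k) = (314 + k)/(-430 + k) (u(k) = (k + 314)/(k - 430) = (314 + k)/(-430 + k))
j(265, -202) + u(346) = -202*(-7 - 202) + (314 + 346)/(-430 + 346) = -202*(-209) + 660/(-84) = 42218 - 1/84*660 = 42218 - 55/7 = 295471/7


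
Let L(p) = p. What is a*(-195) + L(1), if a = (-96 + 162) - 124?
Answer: 11311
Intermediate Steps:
a = -58 (a = 66 - 124 = -58)
a*(-195) + L(1) = -58*(-195) + 1 = 11310 + 1 = 11311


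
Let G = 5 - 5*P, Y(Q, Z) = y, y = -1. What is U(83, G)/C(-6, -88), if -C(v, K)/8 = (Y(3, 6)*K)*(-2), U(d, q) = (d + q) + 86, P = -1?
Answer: 179/1408 ≈ 0.12713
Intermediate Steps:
Y(Q, Z) = -1
G = 10 (G = 5 - 5*(-1) = 5 + 5 = 10)
U(d, q) = 86 + d + q
C(v, K) = -16*K (C(v, K) = -8*(-K)*(-2) = -16*K)
U(83, G)/C(-6, -88) = (86 + 83 + 10)/((-16*(-88))) = 179/1408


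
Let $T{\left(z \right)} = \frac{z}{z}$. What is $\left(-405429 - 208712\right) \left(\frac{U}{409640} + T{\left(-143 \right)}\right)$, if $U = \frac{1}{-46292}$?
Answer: $- \frac{1058726316949449}{1723914080} \approx -6.1414 \cdot 10^{5}$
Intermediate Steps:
$T{\left(z \right)} = 1$
$U = - \frac{1}{46292} \approx -2.1602 \cdot 10^{-5}$
$\left(-405429 - 208712\right) \left(\frac{U}{409640} + T{\left(-143 \right)}\right) = \left(-405429 - 208712\right) \left(- \frac{1}{46292 \cdot 409640} + 1\right) = - 614141 \left(\left(- \frac{1}{46292}\right) \frac{1}{409640} + 1\right) = - 614141 \left(- \frac{1}{18963054880} + 1\right) = \left(-614141\right) \frac{18963054879}{18963054880} = - \frac{1058726316949449}{1723914080}$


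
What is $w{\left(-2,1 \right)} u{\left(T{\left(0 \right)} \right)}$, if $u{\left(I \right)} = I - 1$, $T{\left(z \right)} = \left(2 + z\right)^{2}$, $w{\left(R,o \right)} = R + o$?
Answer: $-3$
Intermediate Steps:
$u{\left(I \right)} = -1 + I$
$w{\left(-2,1 \right)} u{\left(T{\left(0 \right)} \right)} = \left(-2 + 1\right) \left(-1 + \left(2 + 0\right)^{2}\right) = - (-1 + 2^{2}) = - (-1 + 4) = \left(-1\right) 3 = -3$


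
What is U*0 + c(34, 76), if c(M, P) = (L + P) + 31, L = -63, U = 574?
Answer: 44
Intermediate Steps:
c(M, P) = -32 + P (c(M, P) = (-63 + P) + 31 = -32 + P)
U*0 + c(34, 76) = 574*0 + (-32 + 76) = 0 + 44 = 44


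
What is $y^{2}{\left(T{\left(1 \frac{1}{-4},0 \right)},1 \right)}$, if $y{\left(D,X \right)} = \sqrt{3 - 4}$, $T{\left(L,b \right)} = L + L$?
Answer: $-1$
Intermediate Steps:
$T{\left(L,b \right)} = 2 L$
$y{\left(D,X \right)} = i$ ($y{\left(D,X \right)} = \sqrt{-1} = i$)
$y^{2}{\left(T{\left(1 \frac{1}{-4},0 \right)},1 \right)} = i^{2} = -1$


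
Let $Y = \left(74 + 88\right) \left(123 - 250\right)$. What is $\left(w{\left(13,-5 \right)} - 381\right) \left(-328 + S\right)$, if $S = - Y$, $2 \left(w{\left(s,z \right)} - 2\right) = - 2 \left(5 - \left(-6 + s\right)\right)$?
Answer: $-7632742$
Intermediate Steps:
$Y = -20574$ ($Y = 162 \left(-127\right) = -20574$)
$w{\left(s,z \right)} = -9 + s$ ($w{\left(s,z \right)} = 2 + \frac{\left(-2\right) \left(5 - \left(-6 + s\right)\right)}{2} = 2 + \frac{\left(-2\right) \left(11 - s\right)}{2} = 2 + \frac{-22 + 2 s}{2} = 2 + \left(-11 + s\right) = -9 + s$)
$S = 20574$ ($S = \left(-1\right) \left(-20574\right) = 20574$)
$\left(w{\left(13,-5 \right)} - 381\right) \left(-328 + S\right) = \left(\left(-9 + 13\right) - 381\right) \left(-328 + 20574\right) = \left(4 - 381\right) 20246 = \left(-377\right) 20246 = -7632742$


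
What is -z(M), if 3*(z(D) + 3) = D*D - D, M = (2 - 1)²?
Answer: 3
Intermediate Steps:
M = 1 (M = 1² = 1)
z(D) = -3 - D/3 + D²/3 (z(D) = -3 + (D*D - D)/3 = -3 + (D² - D)/3 = -3 + (-D/3 + D²/3) = -3 - D/3 + D²/3)
-z(M) = -(-3 - ⅓*1 + (⅓)*1²) = -(-3 - ⅓ + (⅓)*1) = -(-3 - ⅓ + ⅓) = -1*(-3) = 3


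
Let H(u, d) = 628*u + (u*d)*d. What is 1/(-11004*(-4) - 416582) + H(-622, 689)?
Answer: -110155500582149/372566 ≈ -2.9567e+8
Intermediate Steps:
H(u, d) = 628*u + u*d**2 (H(u, d) = 628*u + (d*u)*d = 628*u + u*d**2)
1/(-11004*(-4) - 416582) + H(-622, 689) = 1/(-11004*(-4) - 416582) - 622*(628 + 689**2) = 1/(44016 - 416582) - 622*(628 + 474721) = 1/(-372566) - 622*475349 = -1/372566 - 295667078 = -110155500582149/372566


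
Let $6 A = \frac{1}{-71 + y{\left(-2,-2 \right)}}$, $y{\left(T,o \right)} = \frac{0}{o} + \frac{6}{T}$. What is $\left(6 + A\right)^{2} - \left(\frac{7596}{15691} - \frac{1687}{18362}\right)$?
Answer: $\frac{1010465964646519}{28399229020656} \approx 35.581$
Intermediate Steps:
$y{\left(T,o \right)} = \frac{6}{T}$ ($y{\left(T,o \right)} = 0 + \frac{6}{T} = \frac{6}{T}$)
$A = - \frac{1}{444}$ ($A = \frac{1}{6 \left(-71 + \frac{6}{-2}\right)} = \frac{1}{6 \left(-71 + 6 \left(- \frac{1}{2}\right)\right)} = \frac{1}{6 \left(-71 - 3\right)} = \frac{1}{6 \left(-74\right)} = \frac{1}{6} \left(- \frac{1}{74}\right) = - \frac{1}{444} \approx -0.0022523$)
$\left(6 + A\right)^{2} - \left(\frac{7596}{15691} - \frac{1687}{18362}\right) = \left(6 - \frac{1}{444}\right)^{2} - \left(\frac{7596}{15691} - \frac{1687}{18362}\right) = \left(\frac{2663}{444}\right)^{2} - \left(7596 \cdot \frac{1}{15691} - \frac{1687}{18362}\right) = \frac{7091569}{197136} - \left(\frac{7596}{15691} - \frac{1687}{18362}\right) = \frac{7091569}{197136} - \frac{113007035}{288118142} = \frac{1010465964646519}{28399229020656}$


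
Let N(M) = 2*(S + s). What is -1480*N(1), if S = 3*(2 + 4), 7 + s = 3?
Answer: -41440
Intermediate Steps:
s = -4 (s = -7 + 3 = -4)
S = 18 (S = 3*6 = 18)
N(M) = 28 (N(M) = 2*(18 - 4) = 2*14 = 28)
-1480*N(1) = -1480*28 = -41440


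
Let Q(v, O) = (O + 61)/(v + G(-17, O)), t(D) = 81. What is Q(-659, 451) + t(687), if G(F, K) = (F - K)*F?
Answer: 591569/7297 ≈ 81.070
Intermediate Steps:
G(F, K) = F*(F - K)
Q(v, O) = (61 + O)/(289 + v + 17*O) (Q(v, O) = (O + 61)/(v - 17*(-17 - O)) = (61 + O)/(v + (289 + 17*O)) = (61 + O)/(289 + v + 17*O))
Q(-659, 451) + t(687) = (61 + 451)/(289 - 659 + 17*451) + 81 = 512/(289 - 659 + 7667) + 81 = 512/7297 + 81 = 591569/7297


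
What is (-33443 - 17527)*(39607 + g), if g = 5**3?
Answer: -2025140040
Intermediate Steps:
g = 125
(-33443 - 17527)*(39607 + g) = (-33443 - 17527)*(39607 + 125) = -50970*39732 = -2025140040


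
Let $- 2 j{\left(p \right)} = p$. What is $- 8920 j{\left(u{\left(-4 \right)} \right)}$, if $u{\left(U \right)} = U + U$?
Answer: $-35680$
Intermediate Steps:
$u{\left(U \right)} = 2 U$
$j{\left(p \right)} = - \frac{p}{2}$
$- 8920 j{\left(u{\left(-4 \right)} \right)} = - 8920 \left(- \frac{2 \left(-4\right)}{2}\right) = - 8920 \left(\left(- \frac{1}{2}\right) \left(-8\right)\right) = \left(-8920\right) 4 = -35680$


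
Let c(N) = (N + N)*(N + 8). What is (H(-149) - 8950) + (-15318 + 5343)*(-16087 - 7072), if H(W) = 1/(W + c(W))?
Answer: 9671825878176/41869 ≈ 2.3100e+8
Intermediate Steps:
c(N) = 2*N*(8 + N) (c(N) = (2*N)*(8 + N) = 2*N*(8 + N))
H(W) = 1/(W + 2*W*(8 + W))
(H(-149) - 8950) + (-15318 + 5343)*(-16087 - 7072) = (1/((-149)*(17 + 2*(-149))) - 8950) + (-15318 + 5343)*(-16087 - 7072) = (-1/(149*(17 - 298)) - 8950) - 9975*(-23159) = (-1/149/(-281) - 8950) + 231011025 = (-1/149*(-1/281) - 8950) + 231011025 = (1/41869 - 8950) + 231011025 = -374727549/41869 + 231011025 = 9671825878176/41869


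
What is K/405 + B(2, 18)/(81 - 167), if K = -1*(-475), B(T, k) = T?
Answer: 4004/3483 ≈ 1.1496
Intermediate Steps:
K = 475
K/405 + B(2, 18)/(81 - 167) = 475/405 + 2/(81 - 167) = 475*(1/405) + 2/(-86) = 95/81 + 2*(-1/86) = 95/81 - 1/43 = 4004/3483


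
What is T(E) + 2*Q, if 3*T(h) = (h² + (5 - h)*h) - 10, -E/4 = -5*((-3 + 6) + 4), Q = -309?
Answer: -388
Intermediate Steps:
E = 140 (E = -(-20)*((-3 + 6) + 4) = -(-20)*(3 + 4) = -(-20)*7 = -4*(-35) = 140)
T(h) = -10/3 + h²/3 + h*(5 - h)/3 (T(h) = ((h² + (5 - h)*h) - 10)/3 = ((h² + h*(5 - h)) - 10)/3 = (-10 + h² + h*(5 - h))/3 = -10/3 + h²/3 + h*(5 - h)/3)
T(E) + 2*Q = (-10/3 + (5/3)*140) + 2*(-309) = (-10/3 + 700/3) - 618 = 230 - 618 = -388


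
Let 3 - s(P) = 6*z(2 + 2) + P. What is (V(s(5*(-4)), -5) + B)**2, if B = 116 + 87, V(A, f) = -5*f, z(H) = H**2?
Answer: 51984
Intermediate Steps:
s(P) = -93 - P (s(P) = 3 - (6*(2 + 2)**2 + P) = 3 - (6*4**2 + P) = 3 - (6*16 + P) = 3 - (96 + P) = 3 + (-96 - P) = -93 - P)
B = 203
(V(s(5*(-4)), -5) + B)**2 = (-5*(-5) + 203)**2 = (25 + 203)**2 = 228**2 = 51984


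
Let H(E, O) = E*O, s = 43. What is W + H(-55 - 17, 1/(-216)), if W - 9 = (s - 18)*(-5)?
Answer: -347/3 ≈ -115.67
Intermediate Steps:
W = -116 (W = 9 + (43 - 18)*(-5) = 9 + 25*(-5) = 9 - 125 = -116)
W + H(-55 - 17, 1/(-216)) = -116 + (-55 - 17)/(-216) = -116 - 72*(-1/216) = -116 + ⅓ = -347/3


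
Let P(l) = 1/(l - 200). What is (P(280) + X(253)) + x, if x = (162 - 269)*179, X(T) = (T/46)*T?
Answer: -1420919/80 ≈ -17762.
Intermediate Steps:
X(T) = T²/46 (X(T) = (T*(1/46))*T = (T/46)*T = T²/46)
P(l) = 1/(-200 + l)
x = -19153 (x = -107*179 = -19153)
(P(280) + X(253)) + x = (1/(-200 + 280) + (1/46)*253²) - 19153 = (1/80 + (1/46)*64009) - 19153 = (1/80 + 2783/2) - 19153 = 111321/80 - 19153 = -1420919/80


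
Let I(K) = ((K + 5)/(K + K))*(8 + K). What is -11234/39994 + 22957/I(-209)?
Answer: -96061025695/409978494 ≈ -234.31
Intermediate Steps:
I(K) = (5 + K)*(8 + K)/(2*K) (I(K) = ((5 + K)/((2*K)))*(8 + K) = ((5 + K)*(1/(2*K)))*(8 + K) = ((5 + K)/(2*K))*(8 + K) = (5 + K)*(8 + K)/(2*K))
-11234/39994 + 22957/I(-209) = -11234/39994 + 22957/(((1/2)*(40 - 209*(13 - 209))/(-209))) = -11234*1/39994 + 22957/(((1/2)*(-1/209)*(40 - 209*(-196)))) = -5617/19997 + 22957/(((1/2)*(-1/209)*(40 + 40964))) = -5617/19997 + 22957/(((1/2)*(-1/209)*41004)) = -5617/19997 + 22957/(-20502/209) = -5617/19997 + 22957*(-209/20502) = -5617/19997 - 4798013/20502 = -96061025695/409978494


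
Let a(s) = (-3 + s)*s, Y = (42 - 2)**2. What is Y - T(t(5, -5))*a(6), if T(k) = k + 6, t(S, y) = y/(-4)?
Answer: 2939/2 ≈ 1469.5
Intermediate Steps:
t(S, y) = -y/4 (t(S, y) = y*(-1/4) = -y/4)
T(k) = 6 + k
Y = 1600 (Y = 40**2 = 1600)
a(s) = s*(-3 + s)
Y - T(t(5, -5))*a(6) = 1600 - (6 - 1/4*(-5))*6*(-3 + 6) = 1600 - (6 + 5/4)*6*3 = 1600 - 29*18/4 = 1600 - 1*261/2 = 1600 - 261/2 = 2939/2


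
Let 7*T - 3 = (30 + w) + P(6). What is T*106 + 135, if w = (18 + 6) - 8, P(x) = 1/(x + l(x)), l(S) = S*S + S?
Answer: 147389/168 ≈ 877.32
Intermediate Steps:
l(S) = S + S² (l(S) = S² + S = S + S²)
P(x) = 1/(x + x*(1 + x))
w = 16 (w = 24 - 8 = 16)
T = 2353/336 (T = 3/7 + ((30 + 16) + 1/(6*(2 + 6)))/7 = 3/7 + (46 + (⅙)/8)/7 = 3/7 + (46 + (⅙)*(⅛))/7 = 3/7 + (46 + 1/48)/7 = 3/7 + (⅐)*(2209/48) = 3/7 + 2209/336 = 2353/336 ≈ 7.0030)
T*106 + 135 = (2353/336)*106 + 135 = 124709/168 + 135 = 147389/168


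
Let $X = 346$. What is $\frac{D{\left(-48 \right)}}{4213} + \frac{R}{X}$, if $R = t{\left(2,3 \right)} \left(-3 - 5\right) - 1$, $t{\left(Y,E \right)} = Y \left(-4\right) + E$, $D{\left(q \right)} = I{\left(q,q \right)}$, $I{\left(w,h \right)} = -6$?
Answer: $\frac{162231}{1457698} \approx 0.11129$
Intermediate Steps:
$D{\left(q \right)} = -6$
$t{\left(Y,E \right)} = E - 4 Y$ ($t{\left(Y,E \right)} = - 4 Y + E = E - 4 Y$)
$R = 39$ ($R = \left(3 - 8\right) \left(-3 - 5\right) - 1 = \left(-5\right) \left(-8\right) - 1 = 40 - 1 = 39$)
$\frac{D{\left(-48 \right)}}{4213} + \frac{R}{X} = - \frac{6}{4213} + \frac{39}{346} = \frac{162231}{1457698}$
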